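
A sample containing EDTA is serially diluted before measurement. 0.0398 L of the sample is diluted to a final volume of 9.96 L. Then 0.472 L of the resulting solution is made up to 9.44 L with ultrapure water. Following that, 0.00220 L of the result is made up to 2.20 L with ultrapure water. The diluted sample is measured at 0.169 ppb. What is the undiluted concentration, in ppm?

846 ppm

Overall dilution factor = 250.3 × 20 × 1000 = 5.01 × 10⁶.
Original = 0.169 ppb × 5.01 × 10⁶ = 8.46 × 10⁵ ppb = 846 ppm.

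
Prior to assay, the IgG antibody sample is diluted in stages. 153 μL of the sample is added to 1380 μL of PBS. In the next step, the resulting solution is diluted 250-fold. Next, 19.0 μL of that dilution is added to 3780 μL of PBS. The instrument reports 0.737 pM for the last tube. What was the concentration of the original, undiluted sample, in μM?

Overall dilution factor = 10.02 × 250 × 199.9 = 5.01 × 10⁵.
Original = 0.737 pM × 5.01 × 10⁵ = 3.69 × 10⁵ pM = 0.369 μM.

0.369 μM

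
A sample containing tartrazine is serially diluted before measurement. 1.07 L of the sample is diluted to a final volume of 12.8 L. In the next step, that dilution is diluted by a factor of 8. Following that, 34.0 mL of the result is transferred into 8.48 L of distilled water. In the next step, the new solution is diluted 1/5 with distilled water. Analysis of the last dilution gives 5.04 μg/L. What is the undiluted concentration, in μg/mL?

Overall dilution factor = 11.96 × 8 × 250.4 × 5 = 1.20 × 10⁵.
Original = 5.04 μg/L × 1.20 × 10⁵ = 6.04 × 10⁵ μg/L = 604 μg/mL.

604 μg/mL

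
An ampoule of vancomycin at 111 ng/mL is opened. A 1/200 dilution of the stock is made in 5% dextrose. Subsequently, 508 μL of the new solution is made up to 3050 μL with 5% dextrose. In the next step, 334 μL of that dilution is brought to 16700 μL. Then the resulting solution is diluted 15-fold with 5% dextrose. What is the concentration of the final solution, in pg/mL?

Overall dilution factor = 200 × 6.004 × 50 × 15 = 9.01 × 10⁵.
111 ng/mL / 9.01 × 10⁵ = 1.23 × 10⁻⁴ ng/mL = 0.123 pg/mL.

0.123 pg/mL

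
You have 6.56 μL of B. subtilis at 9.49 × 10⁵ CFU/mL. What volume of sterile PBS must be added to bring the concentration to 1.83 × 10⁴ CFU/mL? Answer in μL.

V₂ = C₁V₁/C₂ = 9.49 × 10⁵ × 6.56 / 1.83 × 10⁴ = 340 μL.
Diluent to add = V₂ − V₁ = 340 − 6.56 = 334 μL.

334 μL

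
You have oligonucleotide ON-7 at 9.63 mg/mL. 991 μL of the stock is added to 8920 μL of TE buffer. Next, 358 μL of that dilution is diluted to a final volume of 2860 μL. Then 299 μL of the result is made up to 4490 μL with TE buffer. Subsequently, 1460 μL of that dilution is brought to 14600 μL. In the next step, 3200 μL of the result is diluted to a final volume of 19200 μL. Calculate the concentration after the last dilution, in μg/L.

Overall dilution factor = 10.00 × 7.989 × 15.02 × 10 × 6 = 7.20 × 10⁴.
9.63 mg/mL / 7.20 × 10⁴ = 1.34 × 10⁻⁴ mg/mL = 134 μg/L.

134 μg/L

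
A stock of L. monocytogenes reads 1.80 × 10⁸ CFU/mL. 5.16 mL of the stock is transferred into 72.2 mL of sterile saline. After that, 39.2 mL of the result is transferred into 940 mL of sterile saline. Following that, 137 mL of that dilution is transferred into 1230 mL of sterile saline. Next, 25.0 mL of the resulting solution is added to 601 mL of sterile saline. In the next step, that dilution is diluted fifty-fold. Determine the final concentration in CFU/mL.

38.5 CFU/mL

Overall dilution factor = 14.99 × 24.98 × 9.978 × 25.04 × 50 = 4.68 × 10⁶.
1.80 × 10⁸ CFU/mL / 4.68 × 10⁶ = 38.5 CFU/mL.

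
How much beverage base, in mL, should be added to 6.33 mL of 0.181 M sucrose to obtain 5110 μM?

5110 μM = 5.11 × 10⁻³ M.
V₂ = C₁V₁/C₂ = 0.181 × 6.33 / 5.11 × 10⁻³ = 224 mL.
Diluent to add = V₂ − V₁ = 224 − 6.33 = 218 mL.

218 mL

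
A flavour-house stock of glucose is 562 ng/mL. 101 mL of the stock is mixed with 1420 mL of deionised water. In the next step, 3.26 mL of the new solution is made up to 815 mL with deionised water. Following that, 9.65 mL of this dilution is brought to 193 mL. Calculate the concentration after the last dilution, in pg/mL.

7.46 pg/mL

Overall dilution factor = 15.06 × 250 × 20 = 7.53 × 10⁴.
562 ng/mL / 7.53 × 10⁴ = 7.46 × 10⁻³ ng/mL = 7.46 pg/mL.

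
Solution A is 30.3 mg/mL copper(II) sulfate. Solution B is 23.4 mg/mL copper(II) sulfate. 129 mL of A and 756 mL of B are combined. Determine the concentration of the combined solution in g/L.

C_mix = (C_A·V_A + C_B·V_B)/(V_A + V_B) = (30.3×129 + 23.4×756) / 885.0 = 24.4 mg/mL = 24.4 g/L.

24.4 g/L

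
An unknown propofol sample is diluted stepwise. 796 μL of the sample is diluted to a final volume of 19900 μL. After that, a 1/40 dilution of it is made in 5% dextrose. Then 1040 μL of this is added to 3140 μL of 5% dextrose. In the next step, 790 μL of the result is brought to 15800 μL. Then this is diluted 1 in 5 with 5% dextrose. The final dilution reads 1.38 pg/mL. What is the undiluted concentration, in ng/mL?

Overall dilution factor = 25 × 40 × 4.019 × 20 × 5 = 4.02 × 10⁵.
Original = 1.38 pg/mL × 4.02 × 10⁵ = 5.55 × 10⁵ pg/mL = 555 ng/mL.

555 ng/mL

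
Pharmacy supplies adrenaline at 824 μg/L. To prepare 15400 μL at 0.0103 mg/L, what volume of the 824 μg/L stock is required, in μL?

192 μL

0.0103 mg/L = 10.3 μg/L.
V₁ = C₂V₂/C₁ = 10.3 × 15400 / 824 = 192 μL.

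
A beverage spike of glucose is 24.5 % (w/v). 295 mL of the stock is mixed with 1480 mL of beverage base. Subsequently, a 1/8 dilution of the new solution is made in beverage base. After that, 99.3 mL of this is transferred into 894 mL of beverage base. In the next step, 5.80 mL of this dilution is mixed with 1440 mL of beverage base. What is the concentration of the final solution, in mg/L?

2.04 mg/L

Overall dilution factor = 6.017 × 8 × 10.00 × 249.3 = 1.20 × 10⁵.
24.5 % (w/v) / 1.20 × 10⁵ = 2.04 × 10⁻⁴ % (w/v) = 2.04 mg/L.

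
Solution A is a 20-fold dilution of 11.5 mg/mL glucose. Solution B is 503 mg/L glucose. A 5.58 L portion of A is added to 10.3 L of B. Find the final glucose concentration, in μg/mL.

C_A = 11.5 mg/mL / 20 = 0.575 mg/mL.
C_B = 503 mg/L = 0.503 mg/mL.
C_mix = (C_A·V_A + C_B·V_B)/(V_A + V_B) = (0.575×5.58 + 0.503×10.3) / 15.88 = 0.528 mg/mL = 528 μg/mL.

528 μg/mL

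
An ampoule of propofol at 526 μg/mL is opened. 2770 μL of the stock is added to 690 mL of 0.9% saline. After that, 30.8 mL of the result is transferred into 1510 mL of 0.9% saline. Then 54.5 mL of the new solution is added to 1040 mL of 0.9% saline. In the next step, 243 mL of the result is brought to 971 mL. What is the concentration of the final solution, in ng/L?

524 ng/L

Overall dilution factor = 250.1 × 50.03 × 20.08 × 3.996 = 1.00 × 10⁶.
526 μg/mL / 1.00 × 10⁶ = 5.24 × 10⁻⁴ μg/mL = 524 ng/L.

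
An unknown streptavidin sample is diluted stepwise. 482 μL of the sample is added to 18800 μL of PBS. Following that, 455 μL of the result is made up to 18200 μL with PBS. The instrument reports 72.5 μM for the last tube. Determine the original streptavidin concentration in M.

Overall dilution factor = 40.00 × 40 = 1600.
Original = 72.5 μM × 1600 = 1.16 × 10⁵ μM = 0.116 M.

0.116 M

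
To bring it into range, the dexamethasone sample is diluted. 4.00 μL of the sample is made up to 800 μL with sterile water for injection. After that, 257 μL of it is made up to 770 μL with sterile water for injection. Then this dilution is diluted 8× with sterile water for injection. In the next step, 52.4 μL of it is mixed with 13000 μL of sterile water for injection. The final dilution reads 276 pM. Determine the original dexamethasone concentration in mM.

Overall dilution factor = 200 × 2.996 × 8 × 249.1 = 1.19 × 10⁶.
Original = 276 pM × 1.19 × 10⁶ = 3.30 × 10⁸ pM = 0.330 mM.

0.330 mM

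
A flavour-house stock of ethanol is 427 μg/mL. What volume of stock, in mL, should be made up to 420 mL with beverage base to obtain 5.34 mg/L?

5.25 mL

5.34 mg/L = 5.34 μg/mL.
V₁ = C₂V₂/C₁ = 5.34 × 420 / 427 = 5.25 mL.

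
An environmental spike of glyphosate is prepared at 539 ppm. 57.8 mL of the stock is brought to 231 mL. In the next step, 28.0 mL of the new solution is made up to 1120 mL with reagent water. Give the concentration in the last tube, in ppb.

Overall dilution factor = 3.997 × 40 = 160.
539 ppm / 160 = 3.37 ppm = 3370 ppb.

3370 ppb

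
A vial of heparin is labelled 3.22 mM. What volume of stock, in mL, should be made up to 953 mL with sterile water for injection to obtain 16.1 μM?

16.1 μM = 0.0161 mM.
V₁ = C₂V₂/C₁ = 0.0161 × 953 / 3.22 = 4.76 mL.

4.76 mL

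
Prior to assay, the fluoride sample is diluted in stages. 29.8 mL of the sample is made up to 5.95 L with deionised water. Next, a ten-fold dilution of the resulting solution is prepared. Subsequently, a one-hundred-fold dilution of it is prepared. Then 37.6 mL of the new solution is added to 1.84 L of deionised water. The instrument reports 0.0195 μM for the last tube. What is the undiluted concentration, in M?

0.194 M

Overall dilution factor = 199.7 × 10 × 100 × 49.94 = 9.97 × 10⁶.
Original = 0.0195 μM × 9.97 × 10⁶ = 1.94 × 10⁵ μM = 0.194 M.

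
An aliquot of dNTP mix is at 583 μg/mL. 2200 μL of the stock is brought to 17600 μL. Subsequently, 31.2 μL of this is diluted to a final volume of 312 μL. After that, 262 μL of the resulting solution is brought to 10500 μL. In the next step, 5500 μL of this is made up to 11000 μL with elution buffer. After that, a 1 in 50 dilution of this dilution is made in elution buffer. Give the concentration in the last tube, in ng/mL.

1.82 ng/mL

Overall dilution factor = 8 × 10 × 40.08 × 2 × 50 = 3.21 × 10⁵.
583 μg/mL / 3.21 × 10⁵ = 1.82 × 10⁻³ μg/mL = 1.82 ng/mL.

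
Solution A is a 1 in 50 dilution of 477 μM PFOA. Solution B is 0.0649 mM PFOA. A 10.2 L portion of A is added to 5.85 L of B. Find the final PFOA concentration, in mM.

C_A = 477 μM / 50 = 9.54 μM.
C_B = 0.0649 mM = 64.9 μM.
C_mix = (C_A·V_A + C_B·V_B)/(V_A + V_B) = (9.54×10.2 + 64.9×5.85) / 16.05 = 29.7 μM = 0.0297 mM.

0.0297 mM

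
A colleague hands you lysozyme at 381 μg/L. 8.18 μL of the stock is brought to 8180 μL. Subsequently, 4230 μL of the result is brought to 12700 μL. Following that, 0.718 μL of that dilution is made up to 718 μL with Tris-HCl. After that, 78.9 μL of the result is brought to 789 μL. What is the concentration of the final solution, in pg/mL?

Overall dilution factor = 1000 × 3.002 × 1000 × 10 = 3.00 × 10⁷.
381 μg/L / 3.00 × 10⁷ = 1.27 × 10⁻⁵ μg/L = 0.0127 pg/mL.

0.0127 pg/mL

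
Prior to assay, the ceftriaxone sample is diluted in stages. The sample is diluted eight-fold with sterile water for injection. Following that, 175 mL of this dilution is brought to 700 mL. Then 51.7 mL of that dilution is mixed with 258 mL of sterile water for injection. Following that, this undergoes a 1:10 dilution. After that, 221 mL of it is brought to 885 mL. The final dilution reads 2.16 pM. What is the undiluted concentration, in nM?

16.6 nM

Overall dilution factor = 8 × 4 × 5.990 × 10 × 4.005 = 7676.
Original = 2.16 pM × 7676 = 1.66 × 10⁴ pM = 16.6 nM.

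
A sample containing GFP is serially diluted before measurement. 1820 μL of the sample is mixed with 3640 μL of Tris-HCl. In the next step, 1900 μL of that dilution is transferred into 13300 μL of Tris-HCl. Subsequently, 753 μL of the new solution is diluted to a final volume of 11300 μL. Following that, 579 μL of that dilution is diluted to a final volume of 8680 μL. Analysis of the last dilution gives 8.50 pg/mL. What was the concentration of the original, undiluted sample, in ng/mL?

Overall dilution factor = 3 × 8 × 15.01 × 14.99 = 5399.
Original = 8.50 pg/mL × 5399 = 4.59 × 10⁴ pg/mL = 45.9 ng/mL.

45.9 ng/mL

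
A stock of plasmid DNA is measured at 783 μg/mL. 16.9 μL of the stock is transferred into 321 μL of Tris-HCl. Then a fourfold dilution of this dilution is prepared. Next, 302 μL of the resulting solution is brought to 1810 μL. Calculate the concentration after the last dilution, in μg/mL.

Overall dilution factor = 19.99 × 4 × 5.993 = 479.
783 μg/mL / 479 = 1.63 μg/mL.

1.63 μg/mL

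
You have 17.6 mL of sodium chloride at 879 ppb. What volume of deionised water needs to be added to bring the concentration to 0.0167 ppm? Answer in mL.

0.0167 ppm = 16.7 ppb.
V₂ = C₁V₁/C₂ = 879 × 17.6 / 16.7 = 926 mL.
Diluent to add = V₂ − V₁ = 926 − 17.6 = 909 mL.

909 mL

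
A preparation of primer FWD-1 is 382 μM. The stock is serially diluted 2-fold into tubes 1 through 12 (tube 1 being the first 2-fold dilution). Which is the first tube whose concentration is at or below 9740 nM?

Tube n has concentration 382 μM / 2ⁿ.
Need 2ⁿ ≥ 382 μM / 9740 nM = 39.2, so n ≥ 5.29.
First such tube: n = 6.

tube 6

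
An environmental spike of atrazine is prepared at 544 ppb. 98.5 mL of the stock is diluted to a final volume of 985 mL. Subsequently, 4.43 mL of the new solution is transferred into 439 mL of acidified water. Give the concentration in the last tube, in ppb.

Overall dilution factor = 10 × 100.1 = 1001.
544 ppb / 1001 = 0.543 ppb.

0.543 ppb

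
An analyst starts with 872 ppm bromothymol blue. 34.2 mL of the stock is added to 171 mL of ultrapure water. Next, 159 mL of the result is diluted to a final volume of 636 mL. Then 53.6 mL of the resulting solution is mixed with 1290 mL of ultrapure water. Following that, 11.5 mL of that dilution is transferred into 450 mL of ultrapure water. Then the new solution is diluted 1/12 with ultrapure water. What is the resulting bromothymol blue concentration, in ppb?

3.01 ppb

Overall dilution factor = 6 × 4 × 25.07 × 40.13 × 12 = 2.90 × 10⁵.
872 ppm / 2.90 × 10⁵ = 3.01 × 10⁻³ ppm = 3.01 ppb.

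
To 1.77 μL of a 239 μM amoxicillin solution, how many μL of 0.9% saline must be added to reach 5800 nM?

5800 nM = 5.80 μM.
V₂ = C₁V₁/C₂ = 239 × 1.77 / 5.80 = 72.9 μL.
Diluent to add = V₂ − V₁ = 72.9 − 1.77 = 71.2 μL.

71.2 μL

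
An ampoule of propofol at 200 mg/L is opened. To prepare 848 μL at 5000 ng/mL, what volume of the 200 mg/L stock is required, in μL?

5000 ng/mL = 5.00 mg/L.
V₁ = C₂V₂/C₁ = 5.00 × 848 / 200 = 21.2 μL.

21.2 μL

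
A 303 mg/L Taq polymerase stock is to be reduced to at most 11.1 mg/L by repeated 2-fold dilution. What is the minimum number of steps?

5

Need 2ⁿ ≥ 27.3, so n ≥ log(27.3)/log(2) = 4.77.
Minimum whole steps: n = 5.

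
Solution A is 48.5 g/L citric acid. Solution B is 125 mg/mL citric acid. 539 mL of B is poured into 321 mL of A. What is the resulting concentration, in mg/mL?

C_B = 125 mg/mL = 125 g/L.
C_mix = (C_A·V_A + C_B·V_B)/(V_A + V_B) = (48.5×321 + 125×539) / 860.0 = 96.4 g/L = 96.4 mg/mL.

96.4 mg/mL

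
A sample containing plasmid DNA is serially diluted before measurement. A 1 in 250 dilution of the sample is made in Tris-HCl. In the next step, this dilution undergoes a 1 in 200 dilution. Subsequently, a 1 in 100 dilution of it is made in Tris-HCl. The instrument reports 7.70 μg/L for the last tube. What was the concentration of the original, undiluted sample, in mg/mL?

38.5 mg/mL

Overall dilution factor = 250 × 200 × 100 = 5.00 × 10⁶.
Original = 7.70 μg/L × 5.00 × 10⁶ = 3.85 × 10⁷ μg/L = 38.5 mg/mL.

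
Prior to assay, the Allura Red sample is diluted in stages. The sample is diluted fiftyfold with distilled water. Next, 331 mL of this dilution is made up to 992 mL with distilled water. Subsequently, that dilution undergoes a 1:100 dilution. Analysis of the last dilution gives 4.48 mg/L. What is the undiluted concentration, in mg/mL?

67.1 mg/mL

Overall dilution factor = 50 × 2.997 × 100 = 1.50 × 10⁴.
Original = 4.48 mg/L × 1.50 × 10⁴ = 6.71 × 10⁴ mg/L = 67.1 mg/mL.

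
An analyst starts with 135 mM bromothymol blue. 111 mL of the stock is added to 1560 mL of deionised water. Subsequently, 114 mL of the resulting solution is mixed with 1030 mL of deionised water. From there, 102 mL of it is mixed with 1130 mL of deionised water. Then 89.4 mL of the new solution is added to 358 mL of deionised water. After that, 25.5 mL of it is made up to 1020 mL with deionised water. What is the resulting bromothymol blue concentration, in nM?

Overall dilution factor = 15.05 × 10.04 × 12.08 × 5.004 × 40 = 3.65 × 10⁵.
135 mM / 3.65 × 10⁵ = 3.70 × 10⁻⁴ mM = 370 nM.

370 nM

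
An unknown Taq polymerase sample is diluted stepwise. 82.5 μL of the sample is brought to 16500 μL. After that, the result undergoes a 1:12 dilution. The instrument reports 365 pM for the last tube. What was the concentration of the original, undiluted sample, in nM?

Overall dilution factor = 200 × 12 = 2400.
Original = 365 pM × 2400 = 8.76 × 10⁵ pM = 876 nM.

876 nM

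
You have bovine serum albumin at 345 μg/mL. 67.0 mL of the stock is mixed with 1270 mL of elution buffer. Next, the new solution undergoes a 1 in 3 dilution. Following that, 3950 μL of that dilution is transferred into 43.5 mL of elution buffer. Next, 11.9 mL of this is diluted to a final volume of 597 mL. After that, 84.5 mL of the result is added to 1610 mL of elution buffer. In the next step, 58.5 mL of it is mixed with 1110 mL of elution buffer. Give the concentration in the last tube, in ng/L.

Overall dilution factor = 19.96 × 3 × 12.01 × 50.17 × 20.05 × 19.97 = 1.45 × 10⁷.
345 μg/mL / 1.45 × 10⁷ = 2.39 × 10⁻⁵ μg/mL = 23.9 ng/L.

23.9 ng/L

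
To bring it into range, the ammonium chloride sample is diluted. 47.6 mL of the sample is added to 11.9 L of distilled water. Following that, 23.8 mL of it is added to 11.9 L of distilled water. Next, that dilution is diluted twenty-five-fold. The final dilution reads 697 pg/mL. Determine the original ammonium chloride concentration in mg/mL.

Overall dilution factor = 251 × 501 × 25 = 3.14 × 10⁶.
Original = 697 pg/mL × 3.14 × 10⁶ = 2.19 × 10⁹ pg/mL = 2.19 mg/mL.

2.19 mg/mL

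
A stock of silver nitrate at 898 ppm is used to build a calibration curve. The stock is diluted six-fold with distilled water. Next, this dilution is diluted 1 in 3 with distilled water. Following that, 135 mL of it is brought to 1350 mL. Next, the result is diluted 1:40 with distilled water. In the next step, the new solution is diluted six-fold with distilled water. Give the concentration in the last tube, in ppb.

Overall dilution factor = 6 × 3 × 10 × 40 × 6 = 4.32 × 10⁴.
898 ppm / 4.32 × 10⁴ = 0.0208 ppm = 20.8 ppb.

20.8 ppb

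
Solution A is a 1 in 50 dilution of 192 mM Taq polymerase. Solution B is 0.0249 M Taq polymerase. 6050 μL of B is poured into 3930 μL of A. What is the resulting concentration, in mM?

C_A = 192 mM / 50 = 3.84 mM.
C_B = 0.0249 M = 24.9 mM.
C_mix = (C_A·V_A + C_B·V_B)/(V_A + V_B) = (3.84×3930 + 24.9×6050) / 9980 = 16.6 mM.

16.6 mM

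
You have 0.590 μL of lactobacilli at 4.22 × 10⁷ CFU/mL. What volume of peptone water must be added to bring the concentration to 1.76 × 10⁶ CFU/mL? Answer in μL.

V₂ = C₁V₁/C₂ = 4.22 × 10⁷ × 0.590 / 1.76 × 10⁶ = 14.1 μL.
Diluent to add = V₂ − V₁ = 14.1 − 0.590 = 13.6 μL.

13.6 μL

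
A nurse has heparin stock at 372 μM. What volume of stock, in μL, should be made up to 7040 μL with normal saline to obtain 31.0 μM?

587 μL

V₁ = C₂V₂/C₁ = 31.0 × 7040 / 372 = 587 μL.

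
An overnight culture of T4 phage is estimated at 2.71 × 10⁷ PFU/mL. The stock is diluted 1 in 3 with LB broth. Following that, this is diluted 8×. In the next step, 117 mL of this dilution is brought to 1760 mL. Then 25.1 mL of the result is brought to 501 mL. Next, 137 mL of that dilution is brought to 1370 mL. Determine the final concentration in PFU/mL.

Overall dilution factor = 3 × 8 × 15.04 × 19.96 × 10 = 7.21 × 10⁴.
2.71 × 10⁷ PFU/mL / 7.21 × 10⁴ = 376 PFU/mL.

376 PFU/mL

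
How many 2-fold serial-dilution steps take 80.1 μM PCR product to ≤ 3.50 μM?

5

Need 2ⁿ ≥ 22.9, so n ≥ log(22.9)/log(2) = 4.52.
Minimum whole steps: n = 5.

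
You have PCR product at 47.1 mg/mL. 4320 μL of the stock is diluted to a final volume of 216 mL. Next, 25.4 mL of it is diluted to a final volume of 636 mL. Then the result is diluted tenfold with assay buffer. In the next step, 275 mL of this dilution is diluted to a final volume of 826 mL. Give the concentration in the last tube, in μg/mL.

Overall dilution factor = 50 × 25.04 × 10 × 3.004 = 3.76 × 10⁴.
47.1 mg/mL / 3.76 × 10⁴ = 1.25 × 10⁻³ mg/mL = 1.25 μg/mL.

1.25 μg/mL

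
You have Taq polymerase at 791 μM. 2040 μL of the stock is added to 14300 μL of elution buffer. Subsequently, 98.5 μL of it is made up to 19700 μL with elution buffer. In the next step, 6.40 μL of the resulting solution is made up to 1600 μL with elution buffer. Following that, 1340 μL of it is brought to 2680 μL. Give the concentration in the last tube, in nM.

0.988 nM

Overall dilution factor = 8.010 × 200 × 250 × 2 = 8.01 × 10⁵.
791 μM / 8.01 × 10⁵ = 9.88 × 10⁻⁴ μM = 0.988 nM.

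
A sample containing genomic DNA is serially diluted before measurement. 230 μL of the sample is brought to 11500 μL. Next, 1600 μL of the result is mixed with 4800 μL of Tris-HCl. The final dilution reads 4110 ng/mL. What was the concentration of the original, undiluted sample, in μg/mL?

Overall dilution factor = 50 × 4 = 200.
Original = 4110 ng/mL × 200 = 8.22 × 10⁵ ng/mL = 822 μg/mL.

822 μg/mL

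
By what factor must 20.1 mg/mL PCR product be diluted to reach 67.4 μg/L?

Factor = C₀/C_target = 20.1 mg/mL / 67.4 μg/L = 2.98 × 10⁵.

2.98 × 10⁵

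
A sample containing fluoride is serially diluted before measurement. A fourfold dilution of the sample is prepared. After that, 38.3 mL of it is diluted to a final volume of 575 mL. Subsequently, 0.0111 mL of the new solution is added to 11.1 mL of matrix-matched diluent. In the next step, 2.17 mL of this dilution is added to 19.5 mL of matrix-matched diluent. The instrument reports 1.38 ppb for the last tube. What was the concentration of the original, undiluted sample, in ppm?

Overall dilution factor = 4 × 15.01 × 1001 × 9.986 = 6.00 × 10⁵.
Original = 1.38 ppb × 6.00 × 10⁵ = 8.28 × 10⁵ ppb = 828 ppm.

828 ppm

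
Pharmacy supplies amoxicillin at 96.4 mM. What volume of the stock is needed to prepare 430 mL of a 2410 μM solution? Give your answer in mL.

2410 μM = 2.41 mM.
V₁ = C₂V₂/C₁ = 2.41 × 430 / 96.4 = 10.7 mL.

10.7 mL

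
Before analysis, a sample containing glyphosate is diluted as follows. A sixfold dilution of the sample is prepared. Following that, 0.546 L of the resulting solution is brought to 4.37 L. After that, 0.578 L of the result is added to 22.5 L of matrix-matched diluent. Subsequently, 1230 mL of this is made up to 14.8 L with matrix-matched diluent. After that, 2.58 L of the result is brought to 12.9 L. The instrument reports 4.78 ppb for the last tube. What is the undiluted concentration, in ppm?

551 ppm

Overall dilution factor = 6 × 8.004 × 39.93 × 12.03 × 5 = 1.15 × 10⁵.
Original = 4.78 ppb × 1.15 × 10⁵ = 5.51 × 10⁵ ppb = 551 ppm.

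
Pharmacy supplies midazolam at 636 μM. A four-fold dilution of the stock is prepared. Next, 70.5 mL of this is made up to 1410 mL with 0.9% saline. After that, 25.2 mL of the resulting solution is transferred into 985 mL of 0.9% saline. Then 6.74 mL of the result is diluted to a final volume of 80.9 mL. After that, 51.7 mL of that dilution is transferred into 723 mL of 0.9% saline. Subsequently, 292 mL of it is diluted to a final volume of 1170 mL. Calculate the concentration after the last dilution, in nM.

Overall dilution factor = 4 × 20 × 40.09 × 12.00 × 14.98 × 4.007 = 2.31 × 10⁶.
636 μM / 2.31 × 10⁶ = 2.75 × 10⁻⁴ μM = 0.275 nM.

0.275 nM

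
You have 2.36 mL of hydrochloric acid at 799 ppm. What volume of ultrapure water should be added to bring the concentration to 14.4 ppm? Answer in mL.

129 mL

V₂ = C₁V₁/C₂ = 799 × 2.36 / 14.4 = 131 mL.
Diluent to add = V₂ − V₁ = 131 − 2.36 = 129 mL.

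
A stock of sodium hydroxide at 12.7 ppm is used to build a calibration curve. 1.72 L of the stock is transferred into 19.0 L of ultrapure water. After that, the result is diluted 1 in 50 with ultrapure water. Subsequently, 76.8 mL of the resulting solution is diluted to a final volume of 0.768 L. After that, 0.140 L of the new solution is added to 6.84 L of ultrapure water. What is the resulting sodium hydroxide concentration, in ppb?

Overall dilution factor = 12.05 × 50 × 10 × 49.86 = 3.00 × 10⁵.
12.7 ppm / 3.00 × 10⁵ = 4.23 × 10⁻⁵ ppm = 0.0423 ppb.

0.0423 ppb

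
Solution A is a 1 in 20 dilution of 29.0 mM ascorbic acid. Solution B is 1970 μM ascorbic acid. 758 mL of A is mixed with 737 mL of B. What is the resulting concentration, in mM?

C_A = 29.0 mM / 20 = 1.45 mM.
C_B = 1970 μM = 1.97 mM.
C_mix = (C_A·V_A + C_B·V_B)/(V_A + V_B) = (1.45×758 + 1.97×737) / 1495 = 1.71 mM.

1.71 mM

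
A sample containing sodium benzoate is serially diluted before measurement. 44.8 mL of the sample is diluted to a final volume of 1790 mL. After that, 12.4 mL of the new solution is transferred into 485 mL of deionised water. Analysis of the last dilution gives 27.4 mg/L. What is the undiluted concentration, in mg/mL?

43.9 mg/mL

Overall dilution factor = 39.96 × 40.11 = 1603.
Original = 27.4 mg/L × 1603 = 4.39 × 10⁴ mg/L = 43.9 mg/mL.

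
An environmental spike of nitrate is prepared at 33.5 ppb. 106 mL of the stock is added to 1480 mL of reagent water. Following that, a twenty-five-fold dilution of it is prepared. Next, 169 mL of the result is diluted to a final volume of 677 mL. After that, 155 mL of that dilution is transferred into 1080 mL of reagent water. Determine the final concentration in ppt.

2.81 ppt

Overall dilution factor = 14.96 × 25 × 4.006 × 7.968 = 1.19 × 10⁴.
33.5 ppb / 1.19 × 10⁴ = 2.81 × 10⁻³ ppb = 2.81 ppt.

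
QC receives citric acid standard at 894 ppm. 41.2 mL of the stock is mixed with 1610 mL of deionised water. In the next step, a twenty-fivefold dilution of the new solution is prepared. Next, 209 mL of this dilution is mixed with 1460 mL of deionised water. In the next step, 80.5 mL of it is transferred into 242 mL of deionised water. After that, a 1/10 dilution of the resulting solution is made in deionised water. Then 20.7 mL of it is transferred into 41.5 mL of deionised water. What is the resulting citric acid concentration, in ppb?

Overall dilution factor = 40.08 × 25 × 7.986 × 4.006 × 10 × 3.005 = 9.63 × 10⁵.
894 ppm / 9.63 × 10⁵ = 9.28 × 10⁻⁴ ppm = 0.928 ppb.

0.928 ppb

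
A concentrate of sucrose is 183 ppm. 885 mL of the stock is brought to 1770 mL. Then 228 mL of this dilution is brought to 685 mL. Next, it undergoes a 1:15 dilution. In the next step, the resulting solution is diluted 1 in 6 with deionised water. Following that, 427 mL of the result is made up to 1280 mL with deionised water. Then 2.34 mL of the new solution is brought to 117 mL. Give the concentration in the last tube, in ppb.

Overall dilution factor = 2 × 3.004 × 15 × 6 × 2.998 × 50 = 8.11 × 10⁴.
183 ppm / 8.11 × 10⁴ = 2.26 × 10⁻³ ppm = 2.26 ppb.

2.26 ppb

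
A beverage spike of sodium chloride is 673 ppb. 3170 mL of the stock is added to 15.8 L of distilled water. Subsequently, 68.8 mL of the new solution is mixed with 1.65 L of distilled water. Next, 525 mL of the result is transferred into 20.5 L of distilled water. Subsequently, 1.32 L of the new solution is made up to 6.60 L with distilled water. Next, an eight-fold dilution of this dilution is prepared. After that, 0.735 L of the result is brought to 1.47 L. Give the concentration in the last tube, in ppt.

1.41 ppt

Overall dilution factor = 5.984 × 24.98 × 40.05 × 5 × 8 × 2 = 4.79 × 10⁵.
673 ppb / 4.79 × 10⁵ = 1.41 × 10⁻³ ppb = 1.41 ppt.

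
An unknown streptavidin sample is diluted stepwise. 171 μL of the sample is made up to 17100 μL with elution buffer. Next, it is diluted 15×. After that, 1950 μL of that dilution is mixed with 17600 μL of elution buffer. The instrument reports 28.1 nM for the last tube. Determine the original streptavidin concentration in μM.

Overall dilution factor = 100 × 15 × 10.03 = 1.50 × 10⁴.
Original = 28.1 nM × 1.50 × 10⁴ = 4.23 × 10⁵ nM = 423 μM.

423 μM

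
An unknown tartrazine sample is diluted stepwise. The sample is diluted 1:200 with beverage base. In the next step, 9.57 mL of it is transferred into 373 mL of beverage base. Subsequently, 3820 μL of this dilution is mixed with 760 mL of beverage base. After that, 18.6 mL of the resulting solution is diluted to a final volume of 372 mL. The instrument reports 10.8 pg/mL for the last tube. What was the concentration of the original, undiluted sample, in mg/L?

Overall dilution factor = 200 × 39.98 × 200.0 × 20 = 3.20 × 10⁷.
Original = 10.8 pg/mL × 3.20 × 10⁷ = 3.45 × 10⁸ pg/mL = 345 mg/L.

345 mg/L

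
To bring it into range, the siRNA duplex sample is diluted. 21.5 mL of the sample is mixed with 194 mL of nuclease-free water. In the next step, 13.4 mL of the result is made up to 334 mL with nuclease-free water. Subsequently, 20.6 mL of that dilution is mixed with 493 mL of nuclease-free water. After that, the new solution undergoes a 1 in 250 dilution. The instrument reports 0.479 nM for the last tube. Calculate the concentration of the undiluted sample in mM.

Overall dilution factor = 10.02 × 24.93 × 24.93 × 250 = 1.56 × 10⁶.
Original = 0.479 nM × 1.56 × 10⁶ = 7.46 × 10⁵ nM = 0.746 mM.

0.746 mM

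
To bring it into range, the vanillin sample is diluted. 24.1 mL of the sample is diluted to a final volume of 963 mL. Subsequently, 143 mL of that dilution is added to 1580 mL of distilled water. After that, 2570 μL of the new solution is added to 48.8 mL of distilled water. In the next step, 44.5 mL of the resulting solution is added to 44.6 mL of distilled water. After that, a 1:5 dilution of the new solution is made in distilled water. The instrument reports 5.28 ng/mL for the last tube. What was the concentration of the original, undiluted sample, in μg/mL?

509 μg/mL

Overall dilution factor = 39.96 × 12.05 × 19.99 × 2.002 × 5 = 9.63 × 10⁴.
Original = 5.28 ng/mL × 9.63 × 10⁴ = 5.09 × 10⁵ ng/mL = 509 μg/mL.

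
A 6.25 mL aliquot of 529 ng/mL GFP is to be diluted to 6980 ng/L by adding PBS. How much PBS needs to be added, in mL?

467 mL

6980 ng/L = 6.98 ng/mL.
V₂ = C₁V₁/C₂ = 529 × 6.25 / 6.98 = 474 mL.
Diluent to add = V₂ − V₁ = 474 − 6.25 = 467 mL.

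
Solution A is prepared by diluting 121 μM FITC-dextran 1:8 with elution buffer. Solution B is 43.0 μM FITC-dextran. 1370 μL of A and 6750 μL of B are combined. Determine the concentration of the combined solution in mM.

C_A = 121 μM / 8 = 15.1 μM.
C_mix = (C_A·V_A + C_B·V_B)/(V_A + V_B) = (15.1×1370 + 43.0×6750) / 8120 = 38.3 μM = 0.0383 mM.

0.0383 mM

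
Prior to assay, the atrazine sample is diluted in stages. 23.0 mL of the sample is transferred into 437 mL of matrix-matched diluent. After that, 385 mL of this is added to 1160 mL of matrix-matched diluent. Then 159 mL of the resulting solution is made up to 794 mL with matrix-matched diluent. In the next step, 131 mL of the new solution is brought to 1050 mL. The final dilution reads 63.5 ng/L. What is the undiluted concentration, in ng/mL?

204 ng/mL

Overall dilution factor = 20 × 4.013 × 4.994 × 8.015 = 3212.
Original = 63.5 ng/L × 3212 = 2.04 × 10⁵ ng/L = 204 ng/mL.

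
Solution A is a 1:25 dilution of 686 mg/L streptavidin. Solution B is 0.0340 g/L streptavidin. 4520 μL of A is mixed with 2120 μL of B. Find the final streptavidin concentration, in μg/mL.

29.5 μg/mL

C_A = 686 mg/L / 25 = 27.4 mg/L.
C_B = 0.0340 g/L = 34.0 mg/L.
C_mix = (C_A·V_A + C_B·V_B)/(V_A + V_B) = (27.4×4520 + 34.0×2120) / 6640 = 29.5 mg/L = 29.5 μg/mL.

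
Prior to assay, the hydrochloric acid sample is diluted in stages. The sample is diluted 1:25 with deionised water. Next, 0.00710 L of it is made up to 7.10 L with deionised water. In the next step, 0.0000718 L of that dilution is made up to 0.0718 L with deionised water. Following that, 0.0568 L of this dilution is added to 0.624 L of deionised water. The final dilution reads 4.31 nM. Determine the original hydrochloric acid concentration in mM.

Overall dilution factor = 25 × 1000 × 1000 × 11.99 = 3.00 × 10⁸.
Original = 4.31 nM × 3.00 × 10⁸ = 1.29 × 10⁹ nM = 1290 mM.

1290 mM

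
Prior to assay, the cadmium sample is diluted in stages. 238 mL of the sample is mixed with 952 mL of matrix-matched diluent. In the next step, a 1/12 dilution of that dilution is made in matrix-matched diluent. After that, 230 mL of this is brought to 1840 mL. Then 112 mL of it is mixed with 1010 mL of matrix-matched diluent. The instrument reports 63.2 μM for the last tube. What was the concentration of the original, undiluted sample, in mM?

304 mM

Overall dilution factor = 5 × 12 × 8 × 10.02 = 4809.
Original = 63.2 μM × 4809 = 3.04 × 10⁵ μM = 304 mM.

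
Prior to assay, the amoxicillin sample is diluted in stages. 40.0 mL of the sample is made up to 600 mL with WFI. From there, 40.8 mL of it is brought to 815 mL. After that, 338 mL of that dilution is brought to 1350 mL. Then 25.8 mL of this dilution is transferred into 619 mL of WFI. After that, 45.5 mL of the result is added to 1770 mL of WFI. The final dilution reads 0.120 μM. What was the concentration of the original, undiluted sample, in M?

0.143 M

Overall dilution factor = 15 × 19.98 × 3.994 × 24.99 × 39.90 = 1.19 × 10⁶.
Original = 0.120 μM × 1.19 × 10⁶ = 1.43 × 10⁵ μM = 0.143 M.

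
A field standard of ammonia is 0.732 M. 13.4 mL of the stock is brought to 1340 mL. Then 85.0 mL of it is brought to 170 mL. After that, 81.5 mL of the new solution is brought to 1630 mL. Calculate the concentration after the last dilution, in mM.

Overall dilution factor = 100 × 2 × 20 = 4000.
0.732 M / 4000 = 1.83 × 10⁻⁴ M = 0.183 mM.

0.183 mM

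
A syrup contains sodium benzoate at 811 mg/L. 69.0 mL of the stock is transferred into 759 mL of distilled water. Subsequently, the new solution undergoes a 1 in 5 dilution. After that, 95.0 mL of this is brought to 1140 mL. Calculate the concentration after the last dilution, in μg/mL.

Overall dilution factor = 12 × 5 × 12 = 720.
811 mg/L / 720 = 1.13 mg/L = 1.13 μg/mL.

1.13 μg/mL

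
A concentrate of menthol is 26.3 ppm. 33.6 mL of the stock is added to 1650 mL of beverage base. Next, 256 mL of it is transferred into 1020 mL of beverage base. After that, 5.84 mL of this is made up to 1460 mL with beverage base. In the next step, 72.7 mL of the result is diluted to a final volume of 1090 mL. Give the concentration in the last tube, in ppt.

28.1 ppt

Overall dilution factor = 50.11 × 4.984 × 250 × 14.99 = 9.36 × 10⁵.
26.3 ppm / 9.36 × 10⁵ = 2.81 × 10⁻⁵ ppm = 28.1 ppt.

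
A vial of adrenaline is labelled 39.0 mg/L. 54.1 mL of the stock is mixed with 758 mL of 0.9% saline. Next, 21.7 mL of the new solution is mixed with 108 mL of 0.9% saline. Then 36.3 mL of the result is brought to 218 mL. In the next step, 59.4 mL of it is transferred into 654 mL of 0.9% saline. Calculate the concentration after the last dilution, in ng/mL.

6.03 ng/mL

Overall dilution factor = 15.01 × 5.977 × 6.006 × 12.01 = 6471.
39.0 mg/L / 6471 = 6.03 × 10⁻³ mg/L = 6.03 ng/mL.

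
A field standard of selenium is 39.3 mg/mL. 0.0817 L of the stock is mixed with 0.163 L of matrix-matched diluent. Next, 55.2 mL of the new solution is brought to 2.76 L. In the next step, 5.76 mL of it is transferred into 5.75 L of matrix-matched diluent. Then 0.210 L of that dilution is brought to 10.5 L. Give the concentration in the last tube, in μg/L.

Overall dilution factor = 2.995 × 50 × 999.3 × 50 = 7.48 × 10⁶.
39.3 mg/mL / 7.48 × 10⁶ = 5.25 × 10⁻⁶ mg/mL = 5.25 μg/L.

5.25 μg/L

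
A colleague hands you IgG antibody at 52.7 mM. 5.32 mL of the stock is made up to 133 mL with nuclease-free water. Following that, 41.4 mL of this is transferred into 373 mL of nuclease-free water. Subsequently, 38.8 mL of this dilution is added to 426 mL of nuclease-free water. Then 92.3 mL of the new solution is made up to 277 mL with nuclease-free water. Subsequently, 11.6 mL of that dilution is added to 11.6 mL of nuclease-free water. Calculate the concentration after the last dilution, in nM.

2930 nM

Overall dilution factor = 25 × 10.01 × 11.98 × 3.001 × 2 = 1.80 × 10⁴.
52.7 mM / 1.80 × 10⁴ = 2.93 × 10⁻³ mM = 2930 nM.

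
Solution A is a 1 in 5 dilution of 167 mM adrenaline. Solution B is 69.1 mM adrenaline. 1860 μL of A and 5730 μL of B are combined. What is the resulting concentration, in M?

C_A = 167 mM / 5 = 33.4 mM.
C_mix = (C_A·V_A + C_B·V_B)/(V_A + V_B) = (33.4×1860 + 69.1×5730) / 7590 = 60.4 mM = 0.0604 M.

0.0604 M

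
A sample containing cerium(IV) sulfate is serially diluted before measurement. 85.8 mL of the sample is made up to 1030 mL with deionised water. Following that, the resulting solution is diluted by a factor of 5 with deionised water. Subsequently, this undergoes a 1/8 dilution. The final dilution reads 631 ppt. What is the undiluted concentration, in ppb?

Overall dilution factor = 12.00 × 5 × 8 = 480.
Original = 631 ppt × 480 = 3.03 × 10⁵ ppt = 303 ppb.

303 ppb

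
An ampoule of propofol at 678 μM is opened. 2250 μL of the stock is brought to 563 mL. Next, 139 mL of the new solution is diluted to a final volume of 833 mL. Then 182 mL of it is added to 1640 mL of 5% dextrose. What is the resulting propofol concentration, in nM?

Overall dilution factor = 250.2 × 5.993 × 10.01 = 1.50 × 10⁴.
678 μM / 1.50 × 10⁴ = 0.0452 μM = 45.2 nM.

45.2 nM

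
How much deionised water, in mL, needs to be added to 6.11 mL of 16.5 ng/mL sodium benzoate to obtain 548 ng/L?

548 ng/L = 0.548 ng/mL.
V₂ = C₁V₁/C₂ = 16.5 × 6.11 / 0.548 = 184 mL.
Diluent to add = V₂ − V₁ = 184 − 6.11 = 178 mL.

178 mL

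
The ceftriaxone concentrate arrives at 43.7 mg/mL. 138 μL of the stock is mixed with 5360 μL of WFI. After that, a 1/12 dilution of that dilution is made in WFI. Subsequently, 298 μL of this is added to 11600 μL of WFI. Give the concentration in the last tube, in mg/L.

Overall dilution factor = 39.84 × 12 × 39.93 = 1.91 × 10⁴.
43.7 mg/mL / 1.91 × 10⁴ = 2.29 × 10⁻³ mg/mL = 2.29 mg/L.

2.29 mg/L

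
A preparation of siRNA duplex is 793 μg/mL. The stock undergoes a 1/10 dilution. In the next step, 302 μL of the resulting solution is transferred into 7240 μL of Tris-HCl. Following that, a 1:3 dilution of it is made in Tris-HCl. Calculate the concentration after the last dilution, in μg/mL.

1.06 μg/mL

Overall dilution factor = 10 × 24.97 × 3 = 749.
793 μg/mL / 749 = 1.06 μg/mL.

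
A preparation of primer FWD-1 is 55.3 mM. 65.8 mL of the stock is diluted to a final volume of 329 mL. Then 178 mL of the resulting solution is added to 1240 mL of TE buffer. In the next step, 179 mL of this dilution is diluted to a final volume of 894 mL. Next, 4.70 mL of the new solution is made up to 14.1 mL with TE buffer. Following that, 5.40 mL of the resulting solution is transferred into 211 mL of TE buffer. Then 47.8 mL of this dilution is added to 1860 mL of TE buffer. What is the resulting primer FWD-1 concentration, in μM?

Overall dilution factor = 5 × 7.966 × 4.994 × 3 × 40.07 × 39.91 = 9.55 × 10⁵.
55.3 mM / 9.55 × 10⁵ = 5.79 × 10⁻⁵ mM = 0.0579 μM.

0.0579 μM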